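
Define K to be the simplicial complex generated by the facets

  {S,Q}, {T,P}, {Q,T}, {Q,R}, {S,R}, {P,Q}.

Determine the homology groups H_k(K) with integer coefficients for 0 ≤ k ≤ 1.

We work with the vertex ordering P < Q < R < S < T. The simplices of K, each written with vertices in increasing order, are:

  0-simplices (5): P, Q, R, S, T
  1-simplices (6): PQ, PT, QR, QS, QT, RS

giving chain groups C_0 ≅ Z^5, C_1 ≅ Z^6.

Boundary ∂_1: C_1 → C_0 sends each edge [p,q] (with p < q) to q − p.
This gives a 5×6 integer matrix of rank 4; reducing to Smith normal form yields diagonal entries (1,1,1,1).

From H_k ≅ ker(∂_k) / im(∂_{k+1}) we obtain:

  H_0: rank C_0 − rank ∂_1 = 5 − 4 = 1, and the invariant factors of ∂_1 are all 1, so H_0 ≅ Z.
  H_1: rank ker ∂_1 − rank ∂_2 = (6 − 4) − 0 = 2, and there is no ∂_2, so H_1 ≅ Z^2.

H_0 ≅ Z,  H_1 ≅ Z^2.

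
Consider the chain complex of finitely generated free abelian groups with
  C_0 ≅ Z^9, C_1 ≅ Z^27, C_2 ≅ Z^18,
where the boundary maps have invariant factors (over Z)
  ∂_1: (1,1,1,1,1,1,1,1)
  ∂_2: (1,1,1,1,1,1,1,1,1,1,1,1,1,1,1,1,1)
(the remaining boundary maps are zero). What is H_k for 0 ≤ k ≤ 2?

H_0 = Z,  H_1 = Z^2,  H_2 = Z.

H_0: b_0 = 9 − 0 − 8 = 1; torsion from ∂_1 factors > 1: none. So H_0 = Z.
H_1: b_1 = 27 − 8 − 17 = 2; torsion from ∂_2 factors > 1: none. So H_1 = Z^2.
H_2: b_2 = 18 − 17 − 0 = 1; torsion from ∂_3 factors > 1: none. So H_2 = Z.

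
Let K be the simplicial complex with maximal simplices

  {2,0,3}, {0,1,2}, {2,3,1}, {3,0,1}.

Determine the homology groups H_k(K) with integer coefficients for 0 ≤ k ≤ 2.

Order the vertices as 0 < 1 < 2 < 3. Listing each simplex with vertices in this order, K has dimension 2 with simplices:

  0-simplices (4): [0], [1], [2], [3]
  1-simplices (6): [0,1], [0,2], [0,3], [1,2], [1,3], [2,3]
  2-simplices (4): [0,1,2], [0,1,3], [0,2,3], [1,2,3]

Hence C_0 ≅ Z^4, C_1 ≅ Z^6, C_2 ≅ Z^4.

∂_1: C_1 → C_0 is given by ∂[p,q] = [q] − [p]. For instance
  ∂[1,3] = [3] − [1].
This gives a 4×6 integer matrix of rank 3; reducing to Smith normal form yields diagonal entries (1,1,1).

Boundary ∂_2: C_2 → C_1 maps a triangle to the signed sum of its edges. For instance
  ∂[0,1,2] = [1,2] − [0,2] + [0,1],
  ∂[0,2,3] = [2,3] − [0,3] + [0,2].
As a 6×4 matrix over Z this has rank 3, with invariant factors (1,1,1).

Reading off H_k = ker ∂_k / im ∂_{k+1}:

  H_0: rank C_0 − rank ∂_1 = 4 − 3 = 1, and the invariant factors of ∂_1 are all 1, so H_0 = Z.
  H_1: rank ker ∂_1 − rank ∂_2 = (6 − 3) − 3 = 0, and the invariant factors of ∂_2 are all 1, so H_1 = 0.
  H_2: rank ker ∂_2 − rank ∂_3 = (4 − 3) − 0 = 1, and there is no ∂_3, so H_2 = Z.

As a check, the Euler characteristic is 4 − 6 + 4 = 2, which agrees with 1 − 0 + 1 = 2.

H_0 = Z,  H_1 = 0,  H_2 = Z.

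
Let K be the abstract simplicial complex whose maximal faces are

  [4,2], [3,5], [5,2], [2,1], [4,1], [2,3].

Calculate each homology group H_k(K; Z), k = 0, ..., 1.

Fix the vertex order 1 < 2 < 3 < 4 < 5 and write every simplex with vertices in increasing order. Then dim K = 1 and the simplices of K are:

  0-simplices (5): [1], [2], [3], [4], [5]
  1-simplices (6): [1,2], [1,4], [2,3], [2,4], [2,5], [3,5]

so the chain groups are C_0 ≅ Z^5, C_1 ≅ Z^6.

Boundary ∂_1: C_1 → C_0 maps an edge to its endpoints' difference, ∂[p,q] = q − p.
The resulting 5×6 matrix has rank 4, and its Smith normal form has invariant factors (1,1,1,1).

Computing H_k = (kernel of ∂_k) / (image of ∂_{k+1}):

  H_0: rank C_0 − rank ∂_1 = 5 − 4 = 1, and the invariant factors of ∂_1 are all 1, so H_0 = Z.
  H_1: rank ker ∂_1 − rank ∂_2 = (6 − 4) − 0 = 2, and there is no ∂_2, so H_1 = Z^2.

As a check, the Euler characteristic is 5 − 6 = -1, which agrees with 1 − 2 = -1.

H_0 ≅ Z,  H_1 ≅ Z^2.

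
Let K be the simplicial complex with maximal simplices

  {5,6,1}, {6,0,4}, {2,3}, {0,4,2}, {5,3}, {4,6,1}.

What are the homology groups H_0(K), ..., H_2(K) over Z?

Take the total order 0 < 1 < 2 < 3 < 4 < 5 < 6 on the vertex set. Then K (dimension 2) consists of the simplices:

  0-simplices (7): [0], [1], [2], [3], [4], [5], [6]
  1-simplices (11): [0,2], [0,4], [0,6], [1,4], [1,5], [1,6], [2,3], [2,4], [3,5], [4,6], [5,6]
  2-simplices (4): [0,2,4], [0,4,6], [1,4,6], [1,5,6]

so the chain groups are C_0 ≅ Z^7, C_1 ≅ Z^11, C_2 ≅ Z^4.

∂_1: C_1 → C_0 sends each edge [p,q] (with p < q) to q − p. For instance
  ∂[4,6] = [6] − [4].
As a 7×11 matrix over Z this has rank 6, with invariant factors (1,1,1,1,1,1).

Boundary ∂_2: C_2 → C_1 acts by ∂[p,q,r] = [q,r] − [p,r] + [p,q]. For instance
  ∂[0,4,6] = [4,6] − [0,6] + [0,4],
  ∂[1,4,6] = [4,6] − [1,6] + [1,4].
This gives a 11×4 integer matrix of rank 4; reducing to Smith normal form yields diagonal entries (1,1,1,1).

Computing H_k = (kernel of ∂_k) / (image of ∂_{k+1}):

  H_0: rank C_0 − rank ∂_1 = 7 − 6 = 1, and the invariant factors of ∂_1 are all 1, so H_0 = Z.
  H_1: rank ker ∂_1 − rank ∂_2 = (11 − 6) − 4 = 1, and the invariant factors of ∂_2 are all 1, so H_1 = Z.
  H_2: rank ker ∂_2 − rank ∂_3 = (4 − 4) − 0 = 0, and there is no ∂_3, so H_2 = 0.

As a check, the Euler characteristic is 7 − 11 + 4 = 0, which agrees with 1 − 1 + 0 = 0.

H_0 = Z,  H_1 = Z,  H_2 = 0.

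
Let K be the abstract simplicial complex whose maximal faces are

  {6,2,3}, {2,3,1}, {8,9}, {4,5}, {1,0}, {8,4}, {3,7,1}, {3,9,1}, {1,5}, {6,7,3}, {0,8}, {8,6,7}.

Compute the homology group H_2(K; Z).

H_2 ≅ 0.

K has 10 vertices, 18 edges, 6 triangles.
rank ∂_2 = 6, rank ∂_3 = 0 ⇒ b_2 = 6 − 6 − 0 = 0. So H_2 ≅ 0.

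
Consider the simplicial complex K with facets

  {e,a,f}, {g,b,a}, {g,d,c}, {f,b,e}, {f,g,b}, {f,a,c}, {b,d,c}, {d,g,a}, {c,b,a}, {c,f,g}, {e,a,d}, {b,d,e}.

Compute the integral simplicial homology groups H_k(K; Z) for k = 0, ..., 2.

H_0 = Z,  H_1 = Z/2,  H_2 = 0.

Take the total order a < b < c < d < e < f < g on the vertex set. Then K (dimension 2) consists of the simplices:

  0-simplices (7): a, b, c, d, e, f, g
  1-simplices (18): ab, ac, ad, ae, af, ag, bc, bd, be, bf, bg, cd, cf, cg, de, dg, ef, fg
  2-simplices (12): abc, abg, acf, ade, adg, aef, bcd, bde, bef, bfg, cdg, cfg

giving chain groups C_0 ≅ Z^7, C_1 ≅ Z^18, C_2 ≅ Z^12.

∂_1: C_1 → C_0 sends each edge [p,q] (with p < q) to q − p. For instance
  ∂ag = g − a.
This gives a 7×18 integer matrix of rank 6; reducing to Smith normal form yields diagonal entries (1,1,1,1,1,1).

Boundary ∂_2: C_2 → C_1 maps a triangle to the signed sum of its edges. For instance
  ∂cdg = dg − cg + cd,
  ∂acf = cf − af + ac.
This gives a 18×12 integer matrix of rank 12; reducing to Smith normal form yields diagonal entries (1,1,1,1,1,1,1,1,1,1,1,2).

From H_k ≅ ker(∂_k) / im(∂_{k+1}) we obtain:

  H_0: rank C_0 − rank ∂_1 = 7 − 6 = 1, and the invariant factors of ∂_1 are all 1, so H_0 = Z.
  H_1: rank ker ∂_1 − rank ∂_2 = (18 − 6) − 12 = 0, and ∂_2 has invariant factor 2 > 1, so H_1 = Z/2.
  H_2: rank ker ∂_2 − rank ∂_3 = (12 − 12) − 0 = 0, and there is no ∂_3, so H_2 = 0.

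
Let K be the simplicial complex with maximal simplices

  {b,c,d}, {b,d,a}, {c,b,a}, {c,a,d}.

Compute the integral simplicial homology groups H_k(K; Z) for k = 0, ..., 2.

H_0 ≅ Z,  H_1 = 0,  H_2 ≅ Z.

We work with the vertex ordering a < b < c < d. The simplices of K, each written with vertices in increasing order, are:

  0-simplices (4): a, b, c, d
  1-simplices (6): ab, ac, ad, bc, bd, cd
  2-simplices (4): abc, abd, acd, bcd

giving chain groups C_0 ≅ Z^4, C_1 ≅ Z^6, C_2 ≅ Z^4.

The boundary map ∂_1: C_1 → C_0 sends each edge [p,q] (with p < q) to q − p. For instance
  ∂ac = c − a.
The resulting 4×6 matrix has rank 3, and its Smith normal form has invariant factors (1,1,1).

Boundary ∂_2: C_2 → C_1 acts by ∂[p,q,r] = [q,r] − [p,r] + [p,q]. For instance
  ∂abc = bc − ac + ab,
  ∂bcd = cd − bd + bc.
The resulting 6×4 matrix has rank 3, and its Smith normal form has invariant factors (1,1,1).

Reading off H_k = ker ∂_k / im ∂_{k+1}:

  H_0: rank C_0 − rank ∂_1 = 4 − 3 = 1, and the invariant factors of ∂_1 are all 1, so H_0 ≅ Z.
  H_1: rank ker ∂_1 − rank ∂_2 = (6 − 3) − 3 = 0, and the invariant factors of ∂_2 are all 1, so H_1 ≅ 0.
  H_2: rank ker ∂_2 − rank ∂_3 = (4 − 3) − 0 = 1, and there is no ∂_3, so H_2 ≅ Z.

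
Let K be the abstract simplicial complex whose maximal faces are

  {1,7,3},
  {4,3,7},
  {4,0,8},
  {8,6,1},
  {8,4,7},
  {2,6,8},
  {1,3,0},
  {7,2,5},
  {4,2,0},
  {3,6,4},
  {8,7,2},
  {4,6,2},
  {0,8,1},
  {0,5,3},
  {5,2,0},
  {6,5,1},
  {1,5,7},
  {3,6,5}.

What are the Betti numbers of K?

Take the total order 0 < 1 < 2 < 3 < 4 < 5 < 6 < 7 < 8 on the vertex set. Then K (dimension 2) consists of the simplices:

  0-simplices (9): [0], [1], [2], [3], [4], [5], [6], [7], [8]
  1-simplices (27): (27 of them)
  2-simplices (18): [0,1,3], [0,1,8], [0,2,4], [0,2,5], [0,3,5], [0,4,8], [1,3,7], [1,5,6], [1,5,7], [1,6,8], [2,4,6], [2,5,7], [2,6,8], [2,7,8], [3,4,6], [3,4,7], [3,5,6], [4,7,8]

so the chain groups are C_0 ≅ Z^9, C_1 ≅ Z^27, C_2 ≅ Z^18.

The boundary map ∂_1: C_1 → C_0 sends each edge [p,q] (with p < q) to q − p.
The 9×27 boundary matrix has rank 8 and Smith normal form diag(1,1,1,1,1,1,1,1).

∂_2: C_2 → C_1 sends each 2-simplex [p,q,r] to [q,r] − [p,r] + [p,q]. For instance
  ∂[2,6,8] = [6,8] − [2,8] + [2,6],
  ∂[0,2,4] = [2,4] − [0,4] + [0,2].
The 27×18 boundary matrix has rank 18 and Smith normal form diag(1,1,1,1,1,1,1,1,1,1,1,1,1,1,1,1,1,2).

Now H_k = ker ∂_k / im ∂_{k+1}, so:

  H_0: rank C_0 − rank ∂_1 = 9 − 8 = 1, and the invariant factors of ∂_1 are all 1, so H_0 ≅ Z.
  H_1: rank ker ∂_1 − rank ∂_2 = (27 − 8) − 18 = 1, and ∂_2 has invariant factor 2 > 1, so H_1 ≅ Z ⊕ Z/2.
  H_2: rank ker ∂_2 − rank ∂_3 = (18 − 18) − 0 = 0, and there is no ∂_3, so H_2 ≅ 0.

As a check, the Euler characteristic is 9 − 27 + 18 = 0, which agrees with 1 − 1 + 0 = 0.

Hence the Betti numbers are b_0 = 1, b_1 = 1, b_2 = 0.

b_0 = 1, b_1 = 1, b_2 = 0.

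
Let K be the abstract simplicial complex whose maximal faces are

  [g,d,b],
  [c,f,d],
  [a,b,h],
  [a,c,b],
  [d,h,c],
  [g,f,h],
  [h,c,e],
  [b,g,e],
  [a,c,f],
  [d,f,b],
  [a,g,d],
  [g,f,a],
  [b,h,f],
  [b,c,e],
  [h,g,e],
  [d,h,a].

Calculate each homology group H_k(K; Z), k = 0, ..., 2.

K has 8 vertices, 24 edges, 16 triangles.
rank ∂_0 = 0, rank ∂_1 = 7 ⇒ b_0 = 8 − 0 − 7 = 1; all invariant factors of ∂_1 are 1 so no torsion. So H_0 = Z.
rank ∂_1 = 7, rank ∂_2 = 15 ⇒ b_1 = 24 − 7 − 15 = 2; all invariant factors of ∂_2 are 1 so no torsion. So H_1 = Z^2.
rank ∂_2 = 15, rank ∂_3 = 0 ⇒ b_2 = 16 − 15 − 0 = 1. So H_2 = Z.

H_0 ≅ Z,  H_1 ≅ Z^2,  H_2 ≅ Z.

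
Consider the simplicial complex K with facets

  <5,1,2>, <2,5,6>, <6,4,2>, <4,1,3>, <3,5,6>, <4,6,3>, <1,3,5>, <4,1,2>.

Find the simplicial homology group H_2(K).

H_2 = Z.

We work with the vertex ordering 1 < 2 < 3 < 4 < 5 < 6. The simplices of K, each written with vertices in increasing order, are:

  0-simplices (6): [1], [2], [3], [4], [5], [6]
  1-simplices (12): [1,2], [1,3], [1,4], [1,5], [2,4], [2,5], [2,6], [3,4], [3,5], [3,6], [4,6], [5,6]
  2-simplices (8): [1,2,4], [1,2,5], [1,3,4], [1,3,5], [2,4,6], [2,5,6], [3,4,6], [3,5,6]

giving chain groups C_0 ≅ Z^6, C_1 ≅ Z^12, C_2 ≅ Z^8.

The boundary map ∂_1: C_1 → C_0 maps an edge to its endpoints' difference, ∂[p,q] = q − p. For instance
  ∂[3,5] = [5] − [3].
This gives a 6×12 integer matrix of rank 5; reducing to Smith normal form yields diagonal entries (1,1,1,1,1).

The boundary map ∂_2: C_2 → C_1 acts by ∂[p,q,r] = [q,r] − [p,r] + [p,q]. For instance
  ∂[3,4,6] = [4,6] − [3,6] + [3,4],
  ∂[1,2,5] = [2,5] − [1,5] + [1,2].
The 12×8 boundary matrix has rank 7 and Smith normal form diag(1,1,1,1,1,1,1).

Computing H_k = (kernel of ∂_k) / (image of ∂_{k+1}):

  H_2: rank ker ∂_2 − rank ∂_3 = (8 − 7) − 0 = 1, and there is no ∂_3, so H_2 ≅ Z.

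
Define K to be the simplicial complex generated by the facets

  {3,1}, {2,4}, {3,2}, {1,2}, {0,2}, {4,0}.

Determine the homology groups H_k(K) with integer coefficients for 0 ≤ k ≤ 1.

Order the vertices as 0 < 1 < 2 < 3 < 4. Listing each simplex with vertices in this order, K has dimension 1 with simplices:

  0-simplices (5): [0], [1], [2], [3], [4]
  1-simplices (6): [0,2], [0,4], [1,2], [1,3], [2,3], [2,4]

giving chain groups C_0 ≅ Z^5, C_1 ≅ Z^6.

Boundary ∂_1: C_1 → C_0 is given by ∂[p,q] = [q] − [p].
The 5×6 boundary matrix has rank 4 and Smith normal form diag(1,1,1,1).

From H_k ≅ ker(∂_k) / im(∂_{k+1}) we obtain:

  H_0: rank C_0 − rank ∂_1 = 5 − 4 = 1, and the invariant factors of ∂_1 are all 1, so H_0 ≅ Z.
  H_1: rank ker ∂_1 − rank ∂_2 = (6 − 4) − 0 = 2, and there is no ∂_2, so H_1 ≅ Z^2.

H_0 = Z,  H_1 = Z^2.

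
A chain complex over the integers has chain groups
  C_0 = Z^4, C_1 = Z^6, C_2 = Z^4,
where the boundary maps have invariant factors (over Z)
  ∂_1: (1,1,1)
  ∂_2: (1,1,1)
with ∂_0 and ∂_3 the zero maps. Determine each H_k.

H_0 = Z,  H_1 = 0,  H_2 = Z.

H_0: b_0 = 4 − 0 − 3 = 1; torsion from ∂_1 factors > 1: none. So H_0 = Z.
H_1: b_1 = 6 − 3 − 3 = 0; torsion from ∂_2 factors > 1: none. So H_1 = 0.
H_2: b_2 = 4 − 3 − 0 = 1; torsion from ∂_3 factors > 1: none. So H_2 = Z.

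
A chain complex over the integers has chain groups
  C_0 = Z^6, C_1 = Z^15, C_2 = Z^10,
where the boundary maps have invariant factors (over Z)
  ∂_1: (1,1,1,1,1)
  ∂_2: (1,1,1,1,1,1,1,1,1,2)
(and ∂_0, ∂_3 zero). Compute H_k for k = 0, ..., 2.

H_0 = Z,  H_1 = Z/2Z,  H_2 = 0.

H_0: b_0 = 6 − 0 − 5 = 1; torsion from ∂_1 factors > 1: none. So H_0 = Z.
H_1: b_1 = 15 − 5 − 10 = 0; torsion from ∂_2 factors > 1: [2]. So H_1 = Z/2Z.
H_2: b_2 = 10 − 10 − 0 = 0; torsion from ∂_3 factors > 1: none. So H_2 = 0.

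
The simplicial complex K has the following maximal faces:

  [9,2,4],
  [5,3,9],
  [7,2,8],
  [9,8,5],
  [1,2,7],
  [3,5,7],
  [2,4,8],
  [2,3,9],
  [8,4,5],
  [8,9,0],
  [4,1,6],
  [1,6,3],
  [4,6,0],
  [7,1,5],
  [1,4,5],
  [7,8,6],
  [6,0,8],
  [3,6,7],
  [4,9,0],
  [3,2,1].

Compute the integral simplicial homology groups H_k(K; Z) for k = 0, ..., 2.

We work with the vertex ordering 0 < 1 < 2 < 3 < 4 < 5 < 6 < 7 < 8 < 9. The simplices of K, each written with vertices in increasing order, are:

  0-simplices (10): [0], [1], [2], [3], [4], [5], [6], [7], [8], [9]
  1-simplices (30): (30 of them)
  2-simplices (20): (20 of them)

so the chain groups are C_0 ≅ Z^10, C_1 ≅ Z^30, C_2 ≅ Z^20.

Boundary ∂_1: C_1 → C_0 is given by ∂[p,q] = [q] − [p]. For instance
  ∂[2,8] = [8] − [2].
This gives a 10×30 integer matrix of rank 9; reducing to Smith normal form yields diagonal entries (1,1,1,1,1,1,1,1,1).

The boundary map ∂_2: C_2 → C_1 acts by ∂[p,q,r] = [q,r] − [p,r] + [p,q]. For instance
  ∂[0,4,9] = [4,9] − [0,9] + [0,4],
  ∂[1,2,3] = [2,3] − [1,3] + [1,2].
As a 30×20 matrix over Z this has rank 20, with invariant factors (1,1,1,1,1,1,1,1,1,1,1,1,1,1,1,1,1,1,1,2).

Reading off H_k = ker ∂_k / im ∂_{k+1}:

  H_0: rank C_0 − rank ∂_1 = 10 − 9 = 1, and the invariant factors of ∂_1 are all 1, so H_0 ≅ Z.
  H_1: rank ker ∂_1 − rank ∂_2 = (30 − 9) − 20 = 1, and ∂_2 has invariant factor 2 > 1, so H_1 ≅ Z ⊕ Z/2Z.
  H_2: rank ker ∂_2 − rank ∂_3 = (20 − 20) − 0 = 0, and there is no ∂_3, so H_2 ≅ 0.

As a check, the Euler characteristic is 10 − 30 + 20 = 0, which agrees with 1 − 1 + 0 = 0.

H_0 = Z,  H_1 = Z ⊕ Z/2Z,  H_2 = 0.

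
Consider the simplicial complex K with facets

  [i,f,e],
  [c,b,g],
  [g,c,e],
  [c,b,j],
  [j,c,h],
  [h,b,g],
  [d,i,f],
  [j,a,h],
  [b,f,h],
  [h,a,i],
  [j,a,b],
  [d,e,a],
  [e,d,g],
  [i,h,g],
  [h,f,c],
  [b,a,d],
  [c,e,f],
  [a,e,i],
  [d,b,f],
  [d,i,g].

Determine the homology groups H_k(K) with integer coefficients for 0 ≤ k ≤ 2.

We work with the vertex ordering a < b < c < d < e < f < g < h < i < j. The simplices of K, each written with vertices in increasing order, are:

  0-simplices (10): a, b, c, d, e, f, g, h, i, j
  1-simplices (30): ab, ad, ae, ah, ai, aj, bc, bd, bf, bg, bh, bj, ce, cf, cg, ch, cj, de, df, dg, di, ef, eg, ei, fh, fi, gh, gi, hi, hj
  2-simplices (20): abd, abj, ade, aei, ahi, ahj, bcg, bcj, bdf, bfh, bgh, cef, ceg, cfh, chj, deg, dfi, dgi, efi, ghi

Hence C_0 ≅ Z^10, C_1 ≅ Z^30, C_2 ≅ Z^20.

Boundary ∂_1: C_1 → C_0 is given by ∂[p,q] = [q] − [p].
The resulting 10×30 matrix has rank 9, and its Smith normal form has invariant factors (1,1,1,1,1,1,1,1,1).

∂_2: C_2 → C_1 acts by ∂[p,q,r] = [q,r] − [p,r] + [p,q]. For instance
  ∂ghi = hi − gi + gh,
  ∂bcj = cj − bj + bc.
The resulting 30×20 matrix has rank 20, and its Smith normal form has invariant factors (1,1,1,1,1,1,1,1,1,1,1,1,1,1,1,1,1,1,1,2).

Now H_k = ker ∂_k / im ∂_{k+1}, so:

  H_0: rank C_0 − rank ∂_1 = 10 − 9 = 1, and the invariant factors of ∂_1 are all 1, so H_0 ≅ Z.
  H_1: rank ker ∂_1 − rank ∂_2 = (30 − 9) − 20 = 1, and ∂_2 has invariant factor 2 > 1, so H_1 ≅ Z ⊕ Z/2.
  H_2: rank ker ∂_2 − rank ∂_3 = (20 − 20) − 0 = 0, and there is no ∂_3, so H_2 ≅ 0.

H_0 = Z,  H_1 = Z ⊕ Z/2,  H_2 = 0.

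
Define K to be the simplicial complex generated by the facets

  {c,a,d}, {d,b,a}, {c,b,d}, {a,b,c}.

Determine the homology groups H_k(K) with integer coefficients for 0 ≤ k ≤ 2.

Take the total order a < b < c < d on the vertex set. Then K (dimension 2) consists of the simplices:

  0-simplices (4): a, b, c, d
  1-simplices (6): ab, ac, ad, bc, bd, cd
  2-simplices (4): abc, abd, acd, bcd

Hence C_0 ≅ Z^4, C_1 ≅ Z^6, C_2 ≅ Z^4.

∂_1: C_1 → C_0 sends each edge [p,q] (with p < q) to q − p.
This gives a 4×6 integer matrix of rank 3; reducing to Smith normal form yields diagonal entries (1,1,1).

Boundary ∂_2: C_2 → C_1 maps a triangle to the signed sum of its edges. For instance
  ∂bcd = cd − bd + bc,
  ∂abc = bc − ac + ab.
This gives a 6×4 integer matrix of rank 3; reducing to Smith normal form yields diagonal entries (1,1,1).

Computing H_k = (kernel of ∂_k) / (image of ∂_{k+1}):

  H_0: rank C_0 − rank ∂_1 = 4 − 3 = 1, and the invariant factors of ∂_1 are all 1, so H_0 = Z.
  H_1: rank ker ∂_1 − rank ∂_2 = (6 − 3) − 3 = 0, and the invariant factors of ∂_2 are all 1, so H_1 = 0.
  H_2: rank ker ∂_2 − rank ∂_3 = (4 − 3) − 0 = 1, and there is no ∂_3, so H_2 = Z.

As a check, the Euler characteristic is 4 − 6 + 4 = 2, which agrees with 1 − 0 + 1 = 2.
(K is a triangulation of the 2-sphere S^2.)

H_0 = Z,  H_1 = 0,  H_2 = Z.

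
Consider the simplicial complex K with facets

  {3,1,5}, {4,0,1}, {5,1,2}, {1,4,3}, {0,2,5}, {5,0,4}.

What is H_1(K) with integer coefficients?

Order the vertices as 0 < 1 < 2 < 3 < 4 < 5. Listing each simplex with vertices in this order, K has dimension 2 with simplices:

  0-simplices (6): [0], [1], [2], [3], [4], [5]
  1-simplices (12): [0,1], [0,2], [0,4], [0,5], [1,2], [1,3], [1,4], [1,5], [2,5], [3,4], [3,5], [4,5]
  2-simplices (6): [0,1,4], [0,2,5], [0,4,5], [1,2,5], [1,3,4], [1,3,5]

so the chain groups are C_0 ≅ Z^6, C_1 ≅ Z^12, C_2 ≅ Z^6.

∂_1: C_1 → C_0 sends each edge [p,q] (with p < q) to q − p.
As a 6×12 matrix over Z this has rank 5, with invariant factors (1,1,1,1,1).

Boundary ∂_2: C_2 → C_1 sends each 2-simplex [p,q,r] to [q,r] − [p,r] + [p,q]. For instance
  ∂[1,2,5] = [2,5] − [1,5] + [1,2],
  ∂[1,3,4] = [3,4] − [1,4] + [1,3].
As a 12×6 matrix over Z this has rank 6, with invariant factors (1,1,1,1,1,1).

From H_k ≅ ker(∂_k) / im(∂_{k+1}) we obtain:

  H_1: rank ker ∂_1 − rank ∂_2 = (12 − 5) − 6 = 1, and the invariant factors of ∂_2 are all 1, so H_1 = Z.

(K is a triangulation of the cylinder S^1 x I.)

H_1 = Z.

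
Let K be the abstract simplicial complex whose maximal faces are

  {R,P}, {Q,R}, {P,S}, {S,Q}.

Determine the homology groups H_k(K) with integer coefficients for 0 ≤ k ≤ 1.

We work with the vertex ordering P < Q < R < S. The simplices of K, each written with vertices in increasing order, are:

  0-simplices (4): P, Q, R, S
  1-simplices (4): PR, PS, QR, QS

giving chain groups C_0 ≅ Z^4, C_1 ≅ Z^4.

∂_1: C_1 → C_0 sends each edge [p,q] (with p < q) to q − p.
The resulting 4×4 matrix has rank 3, and its Smith normal form has invariant factors (1,1,1).

Reading off H_k = ker ∂_k / im ∂_{k+1}:

  H_0: rank C_0 − rank ∂_1 = 4 − 3 = 1, and the invariant factors of ∂_1 are all 1, so H_0 = Z.
  H_1: rank ker ∂_1 − rank ∂_2 = (4 − 3) − 0 = 1, and there is no ∂_2, so H_1 = Z.

(K is a triangulation of the circle S^1.)

H_0 = Z,  H_1 = Z.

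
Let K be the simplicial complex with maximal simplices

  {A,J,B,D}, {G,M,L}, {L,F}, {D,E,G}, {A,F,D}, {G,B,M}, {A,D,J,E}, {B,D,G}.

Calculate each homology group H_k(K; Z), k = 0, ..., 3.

Fix the vertex order A < B < D < E < F < G < J < L < M and write every simplex with vertices in increasing order. Then dim K = 3 and the simplices of K are:

  0-simplices (9): A, B, D, E, F, G, J, L, M
  1-simplices (19): AB, AD, AE, AF, AJ, BD, BG, BJ, BM, DE, DF, DG, DJ, EG, EJ, FL, GL, GM, LM
  2-simplices (12): ABD, ABJ, ADE, ADF, ADJ, AEJ, BDG, BDJ, BGM, DEG, DEJ, GLM
  3-simplices (2): ABDJ, ADEJ

Hence C_0 ≅ Z^9, C_1 ≅ Z^19, C_2 ≅ Z^12, C_3 ≅ Z^2.

The boundary map ∂_1: C_1 → C_0 maps an edge to its endpoints' difference, ∂[p,q] = q − p. For instance
  ∂AF = F − A.
The resulting 9×19 matrix has rank 8, and its Smith normal form has invariant factors (1,1,1,1,1,1,1,1).

∂_2: C_2 → C_1 sends each 2-simplex [p,q,r] to [q,r] − [p,r] + [p,q]. For instance
  ∂ADF = DF − AF + AD,
  ∂BDJ = DJ − BJ + BD.
The 19×12 boundary matrix has rank 10 and Smith normal form diag(1,1,1,1,1,1,1,1,1,1).

∂_3: C_3 → C_2 sends each 3-simplex σ to the alternating sum Σ_i (−1)^i (σ with its i-th vertex removed). For instance
  ∂ADEJ = DEJ − AEJ + ADJ − ADE,
  ∂ABDJ = BDJ − ADJ + ABJ − ABD.
This gives a 12×2 integer matrix of rank 2; reducing to Smith normal form yields diagonal entries (1,1).

Computing H_k = (kernel of ∂_k) / (image of ∂_{k+1}):

  H_0: rank C_0 − rank ∂_1 = 9 − 8 = 1, and the invariant factors of ∂_1 are all 1, so H_0 = Z.
  H_1: rank ker ∂_1 − rank ∂_2 = (19 − 8) − 10 = 1, and the invariant factors of ∂_2 are all 1, so H_1 = Z.
  H_2: rank ker ∂_2 − rank ∂_3 = (12 − 10) − 2 = 0, and the invariant factors of ∂_3 are all 1, so H_2 = 0.
  H_3: rank ker ∂_3 − rank ∂_4 = (2 − 2) − 0 = 0, and there is no ∂_4, so H_3 = 0.

H_0 = Z,  H_1 = Z,  H_2 = 0,  H_3 = 0.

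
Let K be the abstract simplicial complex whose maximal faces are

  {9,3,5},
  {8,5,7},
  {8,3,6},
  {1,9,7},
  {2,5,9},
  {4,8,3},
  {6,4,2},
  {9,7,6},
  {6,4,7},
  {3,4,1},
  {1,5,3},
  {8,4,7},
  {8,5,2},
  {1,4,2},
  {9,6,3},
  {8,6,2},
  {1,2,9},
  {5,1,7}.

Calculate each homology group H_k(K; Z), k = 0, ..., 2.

H_0 = Z,  H_1 = Z ⊕ Z/2,  H_2 = 0.

K has 9 vertices, 27 edges, 18 triangles.
rank ∂_0 = 0, rank ∂_1 = 8 ⇒ b_0 = 9 − 0 − 8 = 1; all invariant factors of ∂_1 are 1 so no torsion. So H_0 ≅ Z.
rank ∂_1 = 8, rank ∂_2 = 18 ⇒ b_1 = 27 − 8 − 18 = 1; ∂_2 has invariant factor(s) [2] giving torsion. So H_1 ≅ Z ⊕ Z/2.
rank ∂_2 = 18, rank ∂_3 = 0 ⇒ b_2 = 18 − 18 − 0 = 0. So H_2 ≅ 0.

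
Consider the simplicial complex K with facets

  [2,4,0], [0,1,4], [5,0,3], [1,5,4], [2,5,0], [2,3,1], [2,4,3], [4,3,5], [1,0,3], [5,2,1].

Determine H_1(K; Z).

H_1 = Z/2.

K has 6 vertices, 15 edges, 10 triangles.
rank ∂_1 = 5, rank ∂_2 = 10 ⇒ b_1 = 15 − 5 − 10 = 0; ∂_2 has invariant factor(s) [2] giving torsion. So H_1 = Z/2.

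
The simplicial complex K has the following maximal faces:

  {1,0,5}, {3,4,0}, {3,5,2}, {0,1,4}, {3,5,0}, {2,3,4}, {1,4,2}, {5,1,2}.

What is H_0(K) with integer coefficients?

H_0 ≅ Z.

Order the vertices as 0 < 1 < 2 < 3 < 4 < 5. Listing each simplex with vertices in this order, K has dimension 2 with simplices:

  0-simplices (6): [0], [1], [2], [3], [4], [5]
  1-simplices (12): [0,1], [0,3], [0,4], [0,5], [1,2], [1,4], [1,5], [2,3], [2,4], [2,5], [3,4], [3,5]
  2-simplices (8): [0,1,4], [0,1,5], [0,3,4], [0,3,5], [1,2,4], [1,2,5], [2,3,4], [2,3,5]

Hence C_0 ≅ Z^6, C_1 ≅ Z^12, C_2 ≅ Z^8.

Boundary ∂_1: C_1 → C_0 maps an edge to its endpoints' difference, ∂[p,q] = q − p. For instance
  ∂[2,5] = [5] − [2].
As a 6×12 matrix over Z this has rank 5, with invariant factors (1,1,1,1,1).

∂_2: C_2 → C_1 sends each 2-simplex [p,q,r] to [q,r] − [p,r] + [p,q]. For instance
  ∂[0,1,4] = [1,4] − [0,4] + [0,1],
  ∂[0,1,5] = [1,5] − [0,5] + [0,1].
The resulting 12×8 matrix has rank 7, and its Smith normal form has invariant factors (1,1,1,1,1,1,1).

Computing H_k = (kernel of ∂_k) / (image of ∂_{k+1}):

  H_0: rank C_0 − rank ∂_1 = 6 − 5 = 1, and the invariant factors of ∂_1 are all 1, so H_0 = Z.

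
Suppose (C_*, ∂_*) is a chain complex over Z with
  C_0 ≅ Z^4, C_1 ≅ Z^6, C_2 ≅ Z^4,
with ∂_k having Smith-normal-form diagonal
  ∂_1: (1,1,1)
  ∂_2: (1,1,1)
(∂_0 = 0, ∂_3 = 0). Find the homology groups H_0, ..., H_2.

H_0 = Z,  H_1 = 0,  H_2 = Z.

H_0: b_0 = 4 − 0 − 3 = 1; torsion from ∂_1 factors > 1: none. So H_0 = Z.
H_1: b_1 = 6 − 3 − 3 = 0; torsion from ∂_2 factors > 1: none. So H_1 = 0.
H_2: b_2 = 4 − 3 − 0 = 1; torsion from ∂_3 factors > 1: none. So H_2 = Z.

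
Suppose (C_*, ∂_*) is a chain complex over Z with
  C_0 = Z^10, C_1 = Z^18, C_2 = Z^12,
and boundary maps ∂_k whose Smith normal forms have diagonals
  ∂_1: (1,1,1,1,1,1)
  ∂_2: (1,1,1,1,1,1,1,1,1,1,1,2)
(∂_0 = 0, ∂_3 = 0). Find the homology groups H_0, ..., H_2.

H_0: b_0 = 10 − 0 − 6 = 4; torsion from ∂_1 factors > 1: none. So H_0 ≅ Z^4.
H_1: b_1 = 18 − 6 − 12 = 0; torsion from ∂_2 factors > 1: [2]. So H_1 ≅ Z/2Z.
H_2: b_2 = 12 − 12 − 0 = 0; torsion from ∂_3 factors > 1: none. So H_2 ≅ 0.

H_0 ≅ Z^4,  H_1 ≅ Z/2Z,  H_2 = 0.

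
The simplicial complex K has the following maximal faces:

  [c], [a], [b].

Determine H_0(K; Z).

H_0 = Z^3.

Take the total order a < b < c on the vertex set. Then K (dimension 0) consists of the simplices:

  0-simplices (3): a, b, c

giving chain groups C_0 ≅ Z^3.

Reading off H_k = ker ∂_k / im ∂_{k+1}:

  H_0: rank C_0 − rank ∂_1 = 3 − 0 = 3, and there is no ∂_1, so H_0 = Z^3.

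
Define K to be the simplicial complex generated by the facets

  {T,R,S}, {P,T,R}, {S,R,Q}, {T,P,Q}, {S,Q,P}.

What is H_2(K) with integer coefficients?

K has 5 vertices, 10 edges, 5 triangles.
rank ∂_2 = 5, rank ∂_3 = 0 ⇒ b_2 = 5 − 5 − 0 = 0. So H_2 ≅ 0.

H_2 = 0.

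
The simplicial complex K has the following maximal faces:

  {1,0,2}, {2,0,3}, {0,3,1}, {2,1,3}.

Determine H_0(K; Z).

H_0 = Z.

Order the vertices as 0 < 1 < 2 < 3. Listing each simplex with vertices in this order, K has dimension 2 with simplices:

  0-simplices (4): [0], [1], [2], [3]
  1-simplices (6): [0,1], [0,2], [0,3], [1,2], [1,3], [2,3]
  2-simplices (4): [0,1,2], [0,1,3], [0,2,3], [1,2,3]

giving chain groups C_0 ≅ Z^4, C_1 ≅ Z^6, C_2 ≅ Z^4.

∂_1: C_1 → C_0 maps an edge to its endpoints' difference, ∂[p,q] = q − p. For instance
  ∂[0,3] = [3] − [0].
This gives a 4×6 integer matrix of rank 3; reducing to Smith normal form yields diagonal entries (1,1,1).

∂_2: C_2 → C_1 acts by ∂[p,q,r] = [q,r] − [p,r] + [p,q]. For instance
  ∂[0,1,2] = [1,2] − [0,2] + [0,1],
  ∂[0,2,3] = [2,3] − [0,3] + [0,2].
The 6×4 boundary matrix has rank 3 and Smith normal form diag(1,1,1).

From H_k ≅ ker(∂_k) / im(∂_{k+1}) we obtain:

  H_0: rank C_0 − rank ∂_1 = 4 − 3 = 1, and the invariant factors of ∂_1 are all 1, so H_0 ≅ Z.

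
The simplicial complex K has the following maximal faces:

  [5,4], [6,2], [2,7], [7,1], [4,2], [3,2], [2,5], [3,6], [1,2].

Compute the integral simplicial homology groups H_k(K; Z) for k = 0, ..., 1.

We work with the vertex ordering 1 < 2 < 3 < 4 < 5 < 6 < 7. The simplices of K, each written with vertices in increasing order, are:

  0-simplices (7): [1], [2], [3], [4], [5], [6], [7]
  1-simplices (9): [1,2], [1,7], [2,3], [2,4], [2,5], [2,6], [2,7], [3,6], [4,5]

giving chain groups C_0 ≅ Z^7, C_1 ≅ Z^9.

Boundary ∂_1: C_1 → C_0 is given by ∂[p,q] = [q] − [p].
The resulting 7×9 matrix has rank 6, and its Smith normal form has invariant factors (1,1,1,1,1,1).

Computing H_k = (kernel of ∂_k) / (image of ∂_{k+1}):

  H_0: rank C_0 − rank ∂_1 = 7 − 6 = 1, and the invariant factors of ∂_1 are all 1, so H_0 = Z.
  H_1: rank ker ∂_1 − rank ∂_2 = (9 − 6) − 0 = 3, and there is no ∂_2, so H_1 = Z^3.

As a check, the Euler characteristic is 7 − 9 = -2, which agrees with 1 − 3 = -2.

H_0 = Z,  H_1 = Z^3.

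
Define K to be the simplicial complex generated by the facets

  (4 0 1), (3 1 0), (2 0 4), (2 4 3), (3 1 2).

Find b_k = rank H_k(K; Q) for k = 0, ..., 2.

b_0 = 1, b_1 = 1, b_2 = 0.

We work with the vertex ordering 0 < 1 < 2 < 3 < 4. The simplices of K, each written with vertices in increasing order, are:

  0-simplices (5): [0], [1], [2], [3], [4]
  1-simplices (10): [0,1], [0,2], [0,3], [0,4], [1,2], [1,3], [1,4], [2,3], [2,4], [3,4]
  2-simplices (5): [0,1,3], [0,1,4], [0,2,4], [1,2,3], [2,3,4]

Hence C_0 ≅ Z^5, C_1 ≅ Z^10, C_2 ≅ Z^5.

The boundary map ∂_1: C_1 → C_0 is given by ∂[p,q] = [q] − [p]. For instance
  ∂[2,3] = [3] − [2].
This gives a 5×10 integer matrix of rank 4; reducing to Smith normal form yields diagonal entries (1,1,1,1).

The boundary map ∂_2: C_2 → C_1 maps a triangle to the signed sum of its edges. For instance
  ∂[0,1,4] = [1,4] − [0,4] + [0,1],
  ∂[0,1,3] = [1,3] − [0,3] + [0,1].
As a 10×5 matrix over Z this has rank 5, with invariant factors (1,1,1,1,1).

From H_k ≅ ker(∂_k) / im(∂_{k+1}) we obtain:

  H_0: rank C_0 − rank ∂_1 = 5 − 4 = 1, and the invariant factors of ∂_1 are all 1, so H_0 ≅ Z.
  H_1: rank ker ∂_1 − rank ∂_2 = (10 − 4) − 5 = 1, and the invariant factors of ∂_2 are all 1, so H_1 ≅ Z.
  H_2: rank ker ∂_2 − rank ∂_3 = (5 − 5) − 0 = 0, and there is no ∂_3, so H_2 ≅ 0.

As a check, the Euler characteristic is 5 − 10 + 5 = 0, which agrees with 1 − 1 + 0 = 0.
(K is a triangulation of the Möbius band.)

Hence the Betti numbers are b_0 = 1, b_1 = 1, b_2 = 0.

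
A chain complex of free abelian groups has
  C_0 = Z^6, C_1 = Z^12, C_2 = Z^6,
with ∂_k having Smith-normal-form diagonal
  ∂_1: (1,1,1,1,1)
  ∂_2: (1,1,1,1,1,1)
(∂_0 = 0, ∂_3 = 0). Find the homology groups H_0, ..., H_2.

H_0: b_0 = 6 − 0 − 5 = 1; torsion from ∂_1 factors > 1: none. So H_0 ≅ Z.
H_1: b_1 = 12 − 5 − 6 = 1; torsion from ∂_2 factors > 1: none. So H_1 ≅ Z.
H_2: b_2 = 6 − 6 − 0 = 0; torsion from ∂_3 factors > 1: none. So H_2 ≅ 0.

H_0 ≅ Z,  H_1 ≅ Z,  H_2 = 0.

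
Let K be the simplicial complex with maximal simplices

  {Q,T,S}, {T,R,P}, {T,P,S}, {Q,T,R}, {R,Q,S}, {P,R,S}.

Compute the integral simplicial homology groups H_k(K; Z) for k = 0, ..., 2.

Order the vertices as P < Q < R < S < T. Listing each simplex with vertices in this order, K has dimension 2 with simplices:

  0-simplices (5): P, Q, R, S, T
  1-simplices (9): PR, PS, PT, QR, QS, QT, RS, RT, ST
  2-simplices (6): PRS, PRT, PST, QRS, QRT, QST

so the chain groups are C_0 ≅ Z^5, C_1 ≅ Z^9, C_2 ≅ Z^6.

The boundary map ∂_1: C_1 → C_0 sends each edge [p,q] (with p < q) to q − p. For instance
  ∂QT = T − Q.
As a 5×9 matrix over Z this has rank 4, with invariant factors (1,1,1,1).

Boundary ∂_2: C_2 → C_1 acts by ∂[p,q,r] = [q,r] − [p,r] + [p,q]. For instance
  ∂PRT = RT − PT + PR,
  ∂PST = ST − PT + PS.
This gives a 9×6 integer matrix of rank 5; reducing to Smith normal form yields diagonal entries (1,1,1,1,1).

From H_k ≅ ker(∂_k) / im(∂_{k+1}) we obtain:

  H_0: rank C_0 − rank ∂_1 = 5 − 4 = 1, and the invariant factors of ∂_1 are all 1, so H_0 = Z.
  H_1: rank ker ∂_1 − rank ∂_2 = (9 − 4) − 5 = 0, and the invariant factors of ∂_2 are all 1, so H_1 = 0.
  H_2: rank ker ∂_2 − rank ∂_3 = (6 − 5) − 0 = 1, and there is no ∂_3, so H_2 = Z.

As a check, the Euler characteristic is 5 − 9 + 6 = 2, which agrees with 1 − 0 + 1 = 2.

H_0 = Z,  H_1 = 0,  H_2 = Z.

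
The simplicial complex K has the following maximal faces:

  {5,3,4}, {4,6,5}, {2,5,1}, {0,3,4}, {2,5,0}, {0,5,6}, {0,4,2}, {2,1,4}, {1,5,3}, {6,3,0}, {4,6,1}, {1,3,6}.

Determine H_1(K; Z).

K has 7 vertices, 18 edges, 12 triangles.
rank ∂_1 = 6, rank ∂_2 = 12 ⇒ b_1 = 18 − 6 − 12 = 0; ∂_2 has invariant factor(s) [2] giving torsion. So H_1 ≅ Z/2.

H_1 = Z/2.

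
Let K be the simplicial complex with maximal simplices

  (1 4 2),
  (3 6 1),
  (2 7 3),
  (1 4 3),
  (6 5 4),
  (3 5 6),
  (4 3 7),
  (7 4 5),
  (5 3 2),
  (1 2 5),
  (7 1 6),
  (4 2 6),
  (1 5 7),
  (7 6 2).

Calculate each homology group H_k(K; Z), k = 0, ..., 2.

H_0 = Z,  H_1 = Z^2,  H_2 = Z.

Fix the vertex order 1 < 2 < 3 < 4 < 5 < 6 < 7 and write every simplex with vertices in increasing order. Then dim K = 2 and the simplices of K are:

  0-simplices (7): [1], [2], [3], [4], [5], [6], [7]
  1-simplices (21): [1,2], [1,3], [1,4], [1,5], [1,6], [1,7], [2,3], [2,4], [2,5], [2,6], [2,7], [3,4], [3,5], [3,6], [3,7], [4,5], [4,6], [4,7], [5,6], [5,7], [6,7]
  2-simplices (14): [1,2,4], [1,2,5], [1,3,4], [1,3,6], [1,5,7], [1,6,7], [2,3,5], [2,3,7], [2,4,6], [2,6,7], [3,4,7], [3,5,6], [4,5,6], [4,5,7]

Hence C_0 ≅ Z^7, C_1 ≅ Z^21, C_2 ≅ Z^14.

Boundary ∂_1: C_1 → C_0 maps an edge to its endpoints' difference, ∂[p,q] = q − p.
As a 7×21 matrix over Z this has rank 6, with invariant factors (1,1,1,1,1,1).

The boundary map ∂_2: C_2 → C_1 acts by ∂[p,q,r] = [q,r] − [p,r] + [p,q]. For instance
  ∂[4,5,6] = [5,6] − [4,6] + [4,5],
  ∂[1,3,4] = [3,4] − [1,4] + [1,3].
The 21×14 boundary matrix has rank 13 and Smith normal form diag(1,1,1,1,1,1,1,1,1,1,1,1,1).

Reading off H_k = ker ∂_k / im ∂_{k+1}:

  H_0: rank C_0 − rank ∂_1 = 7 − 6 = 1, and the invariant factors of ∂_1 are all 1, so H_0 ≅ Z.
  H_1: rank ker ∂_1 − rank ∂_2 = (21 − 6) − 13 = 2, and the invariant factors of ∂_2 are all 1, so H_1 ≅ Z^2.
  H_2: rank ker ∂_2 − rank ∂_3 = (14 − 13) − 0 = 1, and there is no ∂_3, so H_2 ≅ Z.

As a check, the Euler characteristic is 7 − 21 + 14 = 0, which agrees with 1 − 2 + 1 = 0.
(K is a triangulation of the torus T^2.)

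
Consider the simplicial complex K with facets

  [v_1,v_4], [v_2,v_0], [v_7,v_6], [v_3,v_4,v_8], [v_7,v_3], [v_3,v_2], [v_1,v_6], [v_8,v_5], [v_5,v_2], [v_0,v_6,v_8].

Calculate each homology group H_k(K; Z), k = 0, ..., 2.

H_0 ≅ Z,  H_1 ≅ Z^4,  H_2 = 0.

Fix the vertex order v_0 < v_1 < v_2 < v_3 < v_4 < v_5 < v_6 < v_7 < v_8 and write every simplex with vertices in increasing order. Then dim K = 2 and the simplices of K are:

  0-simplices (9): [v_0], [v_1], [v_2], [v_3], [v_4], [v_5], [v_6], [v_7], [v_8]
  1-simplices (14): [v_0,v_2], [v_0,v_6], [v_0,v_8], [v_1,v_4], [v_1,v_6], [v_2,v_3], [v_2,v_5], [v_3,v_4], [v_3,v_7], [v_3,v_8], [v_4,v_8], [v_5,v_8], [v_6,v_7], [v_6,v_8]
  2-simplices (2): [v_0,v_6,v_8], [v_3,v_4,v_8]

so the chain groups are C_0 ≅ Z^9, C_1 ≅ Z^14, C_2 ≅ Z^2.

The boundary map ∂_1: C_1 → C_0 maps an edge to its endpoints' difference, ∂[p,q] = q − p. For instance
  ∂[v_3,v_8] = [v_8] − [v_3].
This gives a 9×14 integer matrix of rank 8; reducing to Smith normal form yields diagonal entries (1,1,1,1,1,1,1,1).

∂_2: C_2 → C_1 acts by ∂[p,q,r] = [q,r] − [p,r] + [p,q]. For instance
  ∂[v_0,v_6,v_8] = [v_6,v_8] − [v_0,v_8] + [v_0,v_6],
  ∂[v_3,v_4,v_8] = [v_4,v_8] − [v_3,v_8] + [v_3,v_4].
The resulting 14×2 matrix has rank 2, and its Smith normal form has invariant factors (1,1).

Computing H_k = (kernel of ∂_k) / (image of ∂_{k+1}):

  H_0: rank C_0 − rank ∂_1 = 9 − 8 = 1, and the invariant factors of ∂_1 are all 1, so H_0 = Z.
  H_1: rank ker ∂_1 − rank ∂_2 = (14 − 8) − 2 = 4, and the invariant factors of ∂_2 are all 1, so H_1 = Z^4.
  H_2: rank ker ∂_2 − rank ∂_3 = (2 − 2) − 0 = 0, and there is no ∂_3, so H_2 = 0.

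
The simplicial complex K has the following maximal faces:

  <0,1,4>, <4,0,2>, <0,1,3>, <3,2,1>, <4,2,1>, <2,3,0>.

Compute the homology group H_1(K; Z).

H_1 ≅ 0.

Fix the vertex order 0 < 1 < 2 < 3 < 4 and write every simplex with vertices in increasing order. Then dim K = 2 and the simplices of K are:

  0-simplices (5): [0], [1], [2], [3], [4]
  1-simplices (9): [0,1], [0,2], [0,3], [0,4], [1,2], [1,3], [1,4], [2,3], [2,4]
  2-simplices (6): [0,1,3], [0,1,4], [0,2,3], [0,2,4], [1,2,3], [1,2,4]

Hence C_0 ≅ Z^5, C_1 ≅ Z^9, C_2 ≅ Z^6.

The boundary map ∂_1: C_1 → C_0 maps an edge to its endpoints' difference, ∂[p,q] = q − p.
The resulting 5×9 matrix has rank 4, and its Smith normal form has invariant factors (1,1,1,1).

∂_2: C_2 → C_1 sends each 2-simplex [p,q,r] to [q,r] − [p,r] + [p,q]. For instance
  ∂[0,1,3] = [1,3] − [0,3] + [0,1],
  ∂[0,1,4] = [1,4] − [0,4] + [0,1].
The resulting 9×6 matrix has rank 5, and its Smith normal form has invariant factors (1,1,1,1,1).

Now H_k = ker ∂_k / im ∂_{k+1}, so:

  H_1: rank ker ∂_1 − rank ∂_2 = (9 − 4) − 5 = 0, and the invariant factors of ∂_2 are all 1, so H_1 ≅ 0.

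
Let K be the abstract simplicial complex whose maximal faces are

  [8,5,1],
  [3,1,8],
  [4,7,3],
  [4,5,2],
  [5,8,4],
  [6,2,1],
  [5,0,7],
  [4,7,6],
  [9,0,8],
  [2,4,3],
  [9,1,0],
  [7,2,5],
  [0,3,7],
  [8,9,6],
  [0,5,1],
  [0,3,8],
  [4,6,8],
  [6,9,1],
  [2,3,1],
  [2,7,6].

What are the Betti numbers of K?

Order the vertices as 0 < 1 < 2 < 3 < 4 < 5 < 6 < 7 < 8 < 9. Listing each simplex with vertices in this order, K has dimension 2 with simplices:

  0-simplices (10): [0], [1], [2], [3], [4], [5], [6], [7], [8], [9]
  1-simplices (30): (30 of them)
  2-simplices (20): (20 of them)

so the chain groups are C_0 ≅ Z^10, C_1 ≅ Z^30, C_2 ≅ Z^20.

The boundary map ∂_1: C_1 → C_0 maps an edge to its endpoints' difference, ∂[p,q] = q − p.
This gives a 10×30 integer matrix of rank 9; reducing to Smith normal form yields diagonal entries (1,1,1,1,1,1,1,1,1).

The boundary map ∂_2: C_2 → C_1 acts by ∂[p,q,r] = [q,r] − [p,r] + [p,q]. For instance
  ∂[4,6,8] = [6,8] − [4,8] + [4,6],
  ∂[2,6,7] = [6,7] − [2,7] + [2,6].
As a 30×20 matrix over Z this has rank 20, with invariant factors (1,1,1,1,1,1,1,1,1,1,1,1,1,1,1,1,1,1,1,2).

Reading off H_k = ker ∂_k / im ∂_{k+1}:

  H_0: rank C_0 − rank ∂_1 = 10 − 9 = 1, and the invariant factors of ∂_1 are all 1, so H_0 = Z.
  H_1: rank ker ∂_1 − rank ∂_2 = (30 − 9) − 20 = 1, and ∂_2 has invariant factor 2 > 1, so H_1 = Z ⊕ Z/2Z.
  H_2: rank ker ∂_2 − rank ∂_3 = (20 − 20) − 0 = 0, and there is no ∂_3, so H_2 = 0.

As a check, the Euler characteristic is 10 − 30 + 20 = 0, which agrees with 1 − 1 + 0 = 0.
(K is a triangulation of the Klein bottle.)

Hence the Betti numbers are b_0 = 1, b_1 = 1, b_2 = 0.

b_0 = 1, b_1 = 1, b_2 = 0.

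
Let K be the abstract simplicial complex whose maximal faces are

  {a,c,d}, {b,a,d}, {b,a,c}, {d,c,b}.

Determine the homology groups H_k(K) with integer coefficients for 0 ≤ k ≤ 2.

H_0 = Z,  H_1 = 0,  H_2 = Z.

K has 4 vertices, 6 edges, 4 triangles.
rank ∂_0 = 0, rank ∂_1 = 3 ⇒ b_0 = 4 − 0 − 3 = 1; all invariant factors of ∂_1 are 1 so no torsion. So H_0 = Z.
rank ∂_1 = 3, rank ∂_2 = 3 ⇒ b_1 = 6 − 3 − 3 = 0; all invariant factors of ∂_2 are 1 so no torsion. So H_1 = 0.
rank ∂_2 = 3, rank ∂_3 = 0 ⇒ b_2 = 4 − 3 − 0 = 1. So H_2 = Z.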